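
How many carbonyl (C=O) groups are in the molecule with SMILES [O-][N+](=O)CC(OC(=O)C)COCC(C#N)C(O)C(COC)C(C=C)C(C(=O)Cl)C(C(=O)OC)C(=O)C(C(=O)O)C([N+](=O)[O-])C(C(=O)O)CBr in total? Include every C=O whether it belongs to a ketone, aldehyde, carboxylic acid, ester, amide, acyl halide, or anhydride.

6

CH(OCOCH3): ester, 1 C=O (running total 1).
CH(COCl): acyl halide, 1 C=O (running total 2).
CH(COOCH3): ester, 1 C=O (running total 3).
CO: ketone, 1 C=O (running total 4).
CH(COOH): carboxylic acid, 1 C=O (running total 5).
CH(COOH): carboxylic acid, 1 C=O (running total 6).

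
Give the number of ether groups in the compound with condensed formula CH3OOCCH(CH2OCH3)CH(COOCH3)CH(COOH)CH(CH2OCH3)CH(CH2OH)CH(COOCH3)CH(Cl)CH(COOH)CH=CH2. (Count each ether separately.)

2

Taking each segment in turn:
  CH3OOC: CH3O–C(=O)–: carbonyl C bonded to C and to –OCH3 → ester (not ketone + ether).
  CH(CH2OCH3): pendant –CH2OCH3: C–O–C linkage → ether.
  CH(COOCH3): pendant –COOCH3: carbonyl C bonded to C and –OCH3 → ester.
  CH(COOH): pendant –COOH: carbonyl C bonded to C and –OH → carboxylic acid.
  CH(CH2OCH3): pendant –CH2OCH3: C–O–C linkage → ether.
  CH(CH2OH): pendant –CH2OH on an sp³ backbone C → alcohol.
  CH(COOCH3): pendant –COOCH3: carbonyl C bonded to C and –OCH3 → ester.
  CH(Cl): halogen on an sp³ carbon → alkyl halide.
  CH(COOH): pendant –COOH: carbonyl C bonded to C and –OH → carboxylic acid.
  CH=CH2: C=C double bond → alkene.
Ether appears at: CH(CH2OCH3), CH(CH2OCH3) → 2.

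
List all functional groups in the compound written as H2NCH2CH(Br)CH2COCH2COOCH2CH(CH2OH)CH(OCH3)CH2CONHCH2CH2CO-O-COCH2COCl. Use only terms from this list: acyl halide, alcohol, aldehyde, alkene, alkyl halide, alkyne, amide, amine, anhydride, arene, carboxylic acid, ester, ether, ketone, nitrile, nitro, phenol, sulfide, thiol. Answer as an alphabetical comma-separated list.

Working along the chain:
  H2NCH2: –NH2 on an sp³ carbon with no adjacent C=O → amine.
  CH(Br): halogen on an sp³ carbon → alkyl halide.
  CO: –C(=O)– with carbon on both sides → ketone.
  CH2COOCH2: –C(=O)–O–C with C on the carbonyl side → ester.
  CH(CH2OH): pendant –CH2OH on an sp³ backbone C → alcohol.
  CH(OCH3): pendant –OCH3: C–O–C with sp³ C, no adjacent C=O → ether.
  CH2CONHCH2: –C(=O)–N– linkage → amide (the N is not an amine).
  CH2CO-O-COCH2: two acyl groups sharing one oxygen, –C(=O)–O–C(=O)– → anhydride.
  COCl: –C(=O)Cl: carbonyl C bonded to C and to a halogen → acyl halide (not alkyl halide).

acyl halide, alcohol, alkyl halide, amide, amine, anhydride, ester, ether, ketone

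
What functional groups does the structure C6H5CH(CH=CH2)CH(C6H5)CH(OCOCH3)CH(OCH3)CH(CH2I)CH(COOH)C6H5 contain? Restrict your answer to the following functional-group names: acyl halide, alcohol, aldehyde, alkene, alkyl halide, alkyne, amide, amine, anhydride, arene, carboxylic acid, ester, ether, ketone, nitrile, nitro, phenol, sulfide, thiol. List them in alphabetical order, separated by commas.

Reading the structure from left to right:
  C6H5: C6H5– phenyl ring → arene.
  CH(CH=CH2): pendant –CH=CH2: C=C double bond → alkene.
  CH(C6H5): pendant –C6H5: benzene ring → arene.
  CH(OCOCH3): pendant –OC(=O)CH3: an acyloxy group → ester.
  CH(OCH3): pendant –OCH3: C–O–C with sp³ C, no adjacent C=O → ether.
  CH(CH2I): pendant –CH2X: halogen on sp³ carbon → alkyl halide.
  CH(COOH): pendant –COOH: carbonyl C bonded to C and –OH → carboxylic acid.
  C6H5: –C6H5 phenyl ring → arene.

alkene, alkyl halide, arene, carboxylic acid, ester, ether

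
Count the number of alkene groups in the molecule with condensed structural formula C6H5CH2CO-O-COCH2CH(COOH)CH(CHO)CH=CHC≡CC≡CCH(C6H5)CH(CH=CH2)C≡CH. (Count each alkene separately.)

Reading the structure from left to right:
  C6H5: C6H5– phenyl ring → arene.
  CH2CO-O-COCH2: two acyl groups sharing one oxygen, –C(=O)–O–C(=O)– → anhydride.
  CH(COOH): pendant –COOH: carbonyl C bonded to C and –OH → carboxylic acid.
  CH(CHO): pendant –CHO: carbonyl C bonded to C and H → aldehyde.
  CH=CH: C=C double bond → alkene.
  C≡C: C≡C triple bond → alkyne.
  C≡C: C≡C triple bond → alkyne.
  CH(C6H5): pendant –C6H5: benzene ring → arene.
  CH(CH=CH2): pendant –CH=CH2: C=C double bond → alkene.
  C≡CH: C≡C triple bond → alkyne.
Alkene appears at: CH=CH, CH(CH=CH2) → 2.

2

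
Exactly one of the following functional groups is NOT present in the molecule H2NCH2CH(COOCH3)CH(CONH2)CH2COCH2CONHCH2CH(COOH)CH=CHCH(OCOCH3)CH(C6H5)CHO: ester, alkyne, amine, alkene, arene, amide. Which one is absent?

amine: present (H2NCH2 — –NH2 on an sp³ carbon with no adjacent C=O → amine).
ester: present (CH(COOCH3) — pendant –COOCH3: carbonyl C bonded to C and –OCH3 → ester).
amide: present (CH(CONH2) — pendant –CONH2: carbonyl C bonded to C and N → amide).
arene: present (CH(C6H5) — pendant –C6H5: benzene ring → arene).
alkene: present (CH=CH — C=C double bond → alkene).
alkyne: no segment matches this pattern.

alkyne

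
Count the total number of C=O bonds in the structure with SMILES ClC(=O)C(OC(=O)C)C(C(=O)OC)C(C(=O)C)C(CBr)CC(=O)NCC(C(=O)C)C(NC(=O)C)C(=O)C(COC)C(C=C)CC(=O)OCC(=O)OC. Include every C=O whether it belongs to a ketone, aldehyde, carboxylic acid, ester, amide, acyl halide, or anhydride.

ClCO: acyl halide, 1 C=O (running total 1).
CH(OCOCH3): ester, 1 C=O (running total 2).
CH(COOCH3): ester, 1 C=O (running total 3).
CH(COCH3): ketone, 1 C=O (running total 4).
CH2CONHCH2: amide, 1 C=O (running total 5).
CH(COCH3): ketone, 1 C=O (running total 6).
CH(NHCOCH3): amide, 1 C=O (running total 7).
CO: ketone, 1 C=O (running total 8).
CH2COOCH2: ester, 1 C=O (running total 9).
COOCH3: ester, 1 C=O (running total 10).

10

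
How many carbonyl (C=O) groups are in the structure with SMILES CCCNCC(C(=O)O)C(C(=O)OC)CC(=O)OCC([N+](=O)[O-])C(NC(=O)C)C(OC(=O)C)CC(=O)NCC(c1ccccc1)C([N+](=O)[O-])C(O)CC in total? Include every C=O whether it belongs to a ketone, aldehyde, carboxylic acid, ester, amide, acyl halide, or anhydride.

CH(COOH): carboxylic acid, 1 C=O (running total 1).
CH(COOCH3): ester, 1 C=O (running total 2).
CH2COOCH2: ester, 1 C=O (running total 3).
CH(NHCOCH3): amide, 1 C=O (running total 4).
CH(OCOCH3): ester, 1 C=O (running total 5).
CH2CONHCH2: amide, 1 C=O (running total 6).

6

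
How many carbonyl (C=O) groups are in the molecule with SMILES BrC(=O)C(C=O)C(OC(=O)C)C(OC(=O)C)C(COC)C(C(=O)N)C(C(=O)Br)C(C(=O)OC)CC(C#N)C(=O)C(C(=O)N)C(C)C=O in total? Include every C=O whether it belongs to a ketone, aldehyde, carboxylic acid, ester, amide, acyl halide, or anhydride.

10

BrCO: acyl halide, 1 C=O (running total 1).
CH(CHO): aldehyde, 1 C=O (running total 2).
CH(OCOCH3): ester, 1 C=O (running total 3).
CH(OCOCH3): ester, 1 C=O (running total 4).
CH(CONH2): amide, 1 C=O (running total 5).
CH(COBr): acyl halide, 1 C=O (running total 6).
CH(COOCH3): ester, 1 C=O (running total 7).
CO: ketone, 1 C=O (running total 8).
CH(CONH2): amide, 1 C=O (running total 9).
CHO: aldehyde, 1 C=O (running total 10).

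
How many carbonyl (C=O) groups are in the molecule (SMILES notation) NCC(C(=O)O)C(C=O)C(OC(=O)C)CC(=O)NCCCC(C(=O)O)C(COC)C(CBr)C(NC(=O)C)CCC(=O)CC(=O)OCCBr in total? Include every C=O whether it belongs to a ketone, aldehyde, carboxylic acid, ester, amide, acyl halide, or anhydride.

8

CH(COOH): carboxylic acid, 1 C=O (running total 1).
CH(CHO): aldehyde, 1 C=O (running total 2).
CH(OCOCH3): ester, 1 C=O (running total 3).
CH2CONHCH2: amide, 1 C=O (running total 4).
CH(COOH): carboxylic acid, 1 C=O (running total 5).
CH(NHCOCH3): amide, 1 C=O (running total 6).
CO: ketone, 1 C=O (running total 7).
CH2COOCH2: ester, 1 C=O (running total 8).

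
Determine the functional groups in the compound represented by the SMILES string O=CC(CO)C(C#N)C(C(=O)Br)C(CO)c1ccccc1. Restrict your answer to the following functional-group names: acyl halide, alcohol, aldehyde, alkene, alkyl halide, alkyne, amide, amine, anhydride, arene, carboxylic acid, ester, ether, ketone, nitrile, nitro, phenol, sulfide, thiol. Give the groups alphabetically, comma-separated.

terminal –CHO: carbonyl C bonded to H and C → aldehyde.
pendant –CH2OH on an sp³ backbone C → alcohol.
pendant –C≡N: nitrile.
pendant –C(=O)X: carbonyl C bonded to C and halogen → acyl halide.
pendant –CH2OH on an sp³ backbone C → alcohol.
–C6H5 phenyl ring → arene.

acyl halide, alcohol, aldehyde, arene, nitrile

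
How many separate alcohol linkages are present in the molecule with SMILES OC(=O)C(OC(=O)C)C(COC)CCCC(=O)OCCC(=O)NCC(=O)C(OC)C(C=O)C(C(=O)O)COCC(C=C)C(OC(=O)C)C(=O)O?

0

–COOH: carbonyl C bonded to –OH and C → carboxylic acid (the –OH is not a separate alcohol).
pendant –OC(=O)CH3: an acyloxy group → ester.
pendant –CH2OCH3: C–O–C linkage → ether.
–C(=O)–O–C with C on the carbonyl side → ester.
–C(=O)–N– linkage → amide (the N is not an amine).
–C(=O)– with carbon on both sides → ketone.
pendant –OCH3: C–O–C with sp³ C, no adjacent C=O → ether.
pendant –CHO: carbonyl C bonded to C and H → aldehyde.
pendant –COOH: carbonyl C bonded to C and –OH → carboxylic acid.
C–O–C with sp³ carbons on both sides and no adjacent C=O → ether.
pendant –CH=CH2: C=C double bond → alkene.
pendant –OC(=O)CH3: an acyloxy group → ester.
–COOH: carbonyl C bonded to –OH and C → carboxylic acid (the –OH is not a separate alcohol).
No segment is a alcohol: HOOC is carboxylic acid, not alcohol; CH(CH2OCH3) is ether, not alcohol; CO is ketone, not alcohol. → 0.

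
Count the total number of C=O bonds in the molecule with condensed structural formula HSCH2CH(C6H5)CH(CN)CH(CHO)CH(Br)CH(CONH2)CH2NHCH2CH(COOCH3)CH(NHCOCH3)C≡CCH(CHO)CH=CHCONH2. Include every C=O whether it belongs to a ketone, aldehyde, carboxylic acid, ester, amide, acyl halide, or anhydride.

CH(CHO): aldehyde, 1 C=O (running total 1).
CH(CONH2): amide, 1 C=O (running total 2).
CH(COOCH3): ester, 1 C=O (running total 3).
CH(NHCOCH3): amide, 1 C=O (running total 4).
CH(CHO): aldehyde, 1 C=O (running total 5).
CONH2: amide, 1 C=O (running total 6).

6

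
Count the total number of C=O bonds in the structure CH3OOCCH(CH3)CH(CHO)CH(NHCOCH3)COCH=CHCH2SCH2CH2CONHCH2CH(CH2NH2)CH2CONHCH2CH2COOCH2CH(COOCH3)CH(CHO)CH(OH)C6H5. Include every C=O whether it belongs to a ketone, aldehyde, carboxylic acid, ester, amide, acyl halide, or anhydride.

CH3OOC: ester, 1 C=O (running total 1).
CH(CHO): aldehyde, 1 C=O (running total 2).
CH(NHCOCH3): amide, 1 C=O (running total 3).
CO: ketone, 1 C=O (running total 4).
CH2CONHCH2: amide, 1 C=O (running total 5).
CH2CONHCH2: amide, 1 C=O (running total 6).
CH2COOCH2: ester, 1 C=O (running total 7).
CH(COOCH3): ester, 1 C=O (running total 8).
CH(CHO): aldehyde, 1 C=O (running total 9).

9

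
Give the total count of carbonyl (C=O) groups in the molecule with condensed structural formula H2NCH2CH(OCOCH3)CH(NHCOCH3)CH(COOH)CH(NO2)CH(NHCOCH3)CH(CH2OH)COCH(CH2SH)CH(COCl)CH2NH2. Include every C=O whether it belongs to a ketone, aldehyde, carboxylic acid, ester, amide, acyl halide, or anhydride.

6

CH(OCOCH3): ester, 1 C=O (running total 1).
CH(NHCOCH3): amide, 1 C=O (running total 2).
CH(COOH): carboxylic acid, 1 C=O (running total 3).
CH(NHCOCH3): amide, 1 C=O (running total 4).
CO: ketone, 1 C=O (running total 5).
CH(COCl): acyl halide, 1 C=O (running total 6).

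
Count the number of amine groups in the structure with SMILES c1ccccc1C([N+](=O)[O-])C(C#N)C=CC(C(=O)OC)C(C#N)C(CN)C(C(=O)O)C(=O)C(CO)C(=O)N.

C6H5– phenyl ring → arene.
–NO2 on an sp³ carbon → nitro (the N=O is not a carbonyl).
pendant –C≡N: nitrile.
C=C double bond → alkene.
pendant –COOCH3: carbonyl C bonded to C and –OCH3 → ester.
pendant –C≡N: nitrile.
pendant –CH2NH2: N on sp³ C, no adjacent C=O → amine.
pendant –COOH: carbonyl C bonded to C and –OH → carboxylic acid.
–C(=O)– with carbon on both sides → ketone.
pendant –CH2OH on an sp³ backbone C → alcohol.
–C(=O)NH2: carbonyl C bonded to C and to N → amide (the N is not a separate amine).
Amine appears at: CH(CH2NH2) → 1.

1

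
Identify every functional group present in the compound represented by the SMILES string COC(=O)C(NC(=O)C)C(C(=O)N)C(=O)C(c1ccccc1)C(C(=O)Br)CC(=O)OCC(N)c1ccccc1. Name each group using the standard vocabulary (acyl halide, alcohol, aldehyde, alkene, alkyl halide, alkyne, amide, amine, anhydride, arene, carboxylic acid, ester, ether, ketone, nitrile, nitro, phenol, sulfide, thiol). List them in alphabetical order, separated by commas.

CH3O–C(=O)–: carbonyl C bonded to C and to –OCH3 → ester (not ketone + ether).
pendant –NHC(=O)CH3: N bonded to a carbonyl → amide (not amine).
pendant –CONH2: carbonyl C bonded to C and N → amide.
–C(=O)– with carbon on both sides → ketone.
pendant –C6H5: benzene ring → arene.
pendant –C(=O)X: carbonyl C bonded to C and halogen → acyl halide.
–C(=O)–O–C with C on the carbonyl side → ester.
–NH2 on an sp³ carbon with no adjacent C=O → amine.
–C6H5 phenyl ring → arene.

acyl halide, amide, amine, arene, ester, ketone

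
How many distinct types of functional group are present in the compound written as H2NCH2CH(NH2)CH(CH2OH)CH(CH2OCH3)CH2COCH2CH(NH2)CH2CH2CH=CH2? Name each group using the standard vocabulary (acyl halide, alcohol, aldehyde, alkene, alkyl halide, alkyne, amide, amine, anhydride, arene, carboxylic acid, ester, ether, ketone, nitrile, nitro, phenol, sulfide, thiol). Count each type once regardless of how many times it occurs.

Working along the chain:
  H2NCH2: –NH2 on an sp³ carbon with no adjacent C=O → amine.
  CH(NH2): –NH2 on an sp³ carbon with no adjacent C=O → amine.
  CH(CH2OH): pendant –CH2OH on an sp³ backbone C → alcohol.
  CH(CH2OCH3): pendant –CH2OCH3: C–O–C linkage → ether.
  CO: –C(=O)– with carbon on both sides → ketone.
  CH(NH2): –NH2 on an sp³ carbon with no adjacent C=O → amine.
  CH=CH2: C=C double bond → alkene.
Distinct types present: alcohol, alkene, amine, ether, ketone.

5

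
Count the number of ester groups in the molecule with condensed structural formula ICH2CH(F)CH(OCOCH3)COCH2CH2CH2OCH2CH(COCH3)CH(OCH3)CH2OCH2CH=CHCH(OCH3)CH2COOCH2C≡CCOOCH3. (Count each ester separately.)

3

Taking each segment in turn:
  ICH2: halogen on an sp³ carbon → alkyl halide.
  CH(F): halogen on an sp³ carbon → alkyl halide.
  CH(OCOCH3): pendant –OC(=O)CH3: an acyloxy group → ester.
  CO: –C(=O)– with carbon on both sides → ketone.
  CH2OCH2: C–O–C with sp³ carbons on both sides and no adjacent C=O → ether.
  CH(COCH3): pendant –COCH3: carbonyl C bonded to two carbons → ketone.
  CH(OCH3): pendant –OCH3: C–O–C with sp³ C, no adjacent C=O → ether.
  CH2OCH2: C–O–C with sp³ carbons on both sides and no adjacent C=O → ether.
  CH=CH: C=C double bond → alkene.
  CH(OCH3): pendant –OCH3: C–O–C with sp³ C, no adjacent C=O → ether.
  CH2COOCH2: –C(=O)–O–C with C on the carbonyl side → ester.
  C≡C: C≡C triple bond → alkyne.
  COOCH3: –C(=O)OCH3: carbonyl C bonded to C and to –OCH3 → ester (not ketone + ether).
Ester appears at: CH(OCOCH3), CH2COOCH2, COOCH3 → 3.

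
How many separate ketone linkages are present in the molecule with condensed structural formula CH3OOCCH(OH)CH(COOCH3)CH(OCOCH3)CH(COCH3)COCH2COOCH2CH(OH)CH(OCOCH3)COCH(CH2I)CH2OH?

3

Reading the structure from left to right:
  CH3OOC: CH3O–C(=O)–: carbonyl C bonded to C and to –OCH3 → ester (not ketone + ether).
  CH(OH): –OH on an sp³ carbon → alcohol (secondary).
  CH(COOCH3): pendant –COOCH3: carbonyl C bonded to C and –OCH3 → ester.
  CH(OCOCH3): pendant –OC(=O)CH3: an acyloxy group → ester.
  CH(COCH3): pendant –COCH3: carbonyl C bonded to two carbons → ketone.
  CO: –C(=O)– with carbon on both sides → ketone.
  CH2COOCH2: –C(=O)–O–C with C on the carbonyl side → ester.
  CH(OH): –OH on an sp³ carbon → alcohol (secondary).
  CH(OCOCH3): pendant –OC(=O)CH3: an acyloxy group → ester.
  CO: –C(=O)– with carbon on both sides → ketone.
  CH(CH2I): pendant –CH2X: halogen on sp³ carbon → alkyl halide.
  CH2OH: –OH on an sp³ carbon → alcohol.
Ketone appears at: CH(COCH3), CO, CO → 3.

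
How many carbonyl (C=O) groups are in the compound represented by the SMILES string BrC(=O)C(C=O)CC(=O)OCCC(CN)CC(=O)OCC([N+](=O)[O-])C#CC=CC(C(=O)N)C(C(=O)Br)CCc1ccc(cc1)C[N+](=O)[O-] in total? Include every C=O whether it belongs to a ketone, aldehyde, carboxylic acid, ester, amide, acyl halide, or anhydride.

6

BrCO: acyl halide, 1 C=O (running total 1).
CH(CHO): aldehyde, 1 C=O (running total 2).
CH2COOCH2: ester, 1 C=O (running total 3).
CH2COOCH2: ester, 1 C=O (running total 4).
CH(CONH2): amide, 1 C=O (running total 5).
CH(COBr): acyl halide, 1 C=O (running total 6).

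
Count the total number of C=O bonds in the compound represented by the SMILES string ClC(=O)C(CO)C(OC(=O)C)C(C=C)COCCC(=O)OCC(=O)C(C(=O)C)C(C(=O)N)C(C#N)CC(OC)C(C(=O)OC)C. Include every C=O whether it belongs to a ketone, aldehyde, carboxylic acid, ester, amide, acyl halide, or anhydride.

7

ClCO: acyl halide, 1 C=O (running total 1).
CH(OCOCH3): ester, 1 C=O (running total 2).
CH2COOCH2: ester, 1 C=O (running total 3).
CO: ketone, 1 C=O (running total 4).
CH(COCH3): ketone, 1 C=O (running total 5).
CH(CONH2): amide, 1 C=O (running total 6).
CH(COOCH3): ester, 1 C=O (running total 7).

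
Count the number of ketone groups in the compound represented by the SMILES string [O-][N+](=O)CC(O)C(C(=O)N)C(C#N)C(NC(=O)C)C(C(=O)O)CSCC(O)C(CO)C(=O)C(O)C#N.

1

–NO2 on carbon → nitro group.
–OH on an sp³ carbon → alcohol (secondary).
pendant –CONH2: carbonyl C bonded to C and N → amide.
pendant –C≡N: nitrile.
pendant –NHC(=O)CH3: N bonded to a carbonyl → amide (not amine).
pendant –COOH: carbonyl C bonded to C and –OH → carboxylic acid.
C–S–C linkage → sulfide (thioether).
–OH on an sp³ carbon → alcohol (secondary).
pendant –CH2OH on an sp³ backbone C → alcohol.
–C(=O)– with carbon on both sides → ketone.
–OH on an sp³ carbon → alcohol (secondary).
–C≡N: carbon triple-bonded to nitrogen → nitrile.
Ketone appears at: CO → 1.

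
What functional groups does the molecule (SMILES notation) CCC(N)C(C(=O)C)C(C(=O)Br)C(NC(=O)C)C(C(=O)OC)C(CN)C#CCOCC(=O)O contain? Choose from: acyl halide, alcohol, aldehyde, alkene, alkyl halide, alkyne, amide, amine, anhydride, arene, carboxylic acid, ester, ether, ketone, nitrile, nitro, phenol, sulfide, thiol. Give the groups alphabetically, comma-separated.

Reading the structure from left to right:
  CH(NH2): –NH2 on an sp³ carbon with no adjacent C=O → amine.
  CH(COCH3): pendant –COCH3: carbonyl C bonded to two carbons → ketone.
  CH(COBr): pendant –C(=O)X: carbonyl C bonded to C and halogen → acyl halide.
  CH(NHCOCH3): pendant –NHC(=O)CH3: N bonded to a carbonyl → amide (not amine).
  CH(COOCH3): pendant –COOCH3: carbonyl C bonded to C and –OCH3 → ester.
  CH(CH2NH2): pendant –CH2NH2: N on sp³ C, no adjacent C=O → amine.
  C≡C: C≡C triple bond → alkyne.
  CH2OCH2: C–O–C with sp³ carbons on both sides and no adjacent C=O → ether.
  COOH: –COOH: carbonyl C bonded to –OH and C → carboxylic acid (the –OH is not a separate alcohol).

acyl halide, alkyne, amide, amine, carboxylic acid, ester, ether, ketone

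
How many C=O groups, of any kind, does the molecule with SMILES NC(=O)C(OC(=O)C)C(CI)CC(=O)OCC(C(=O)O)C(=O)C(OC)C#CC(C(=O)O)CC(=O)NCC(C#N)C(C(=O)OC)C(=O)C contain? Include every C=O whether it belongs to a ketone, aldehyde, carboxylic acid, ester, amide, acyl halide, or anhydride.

9

H2NCO: amide, 1 C=O (running total 1).
CH(OCOCH3): ester, 1 C=O (running total 2).
CH2COOCH2: ester, 1 C=O (running total 3).
CH(COOH): carboxylic acid, 1 C=O (running total 4).
CO: ketone, 1 C=O (running total 5).
CH(COOH): carboxylic acid, 1 C=O (running total 6).
CH2CONHCH2: amide, 1 C=O (running total 7).
CH(COOCH3): ester, 1 C=O (running total 8).
CO: ketone, 1 C=O (running total 9).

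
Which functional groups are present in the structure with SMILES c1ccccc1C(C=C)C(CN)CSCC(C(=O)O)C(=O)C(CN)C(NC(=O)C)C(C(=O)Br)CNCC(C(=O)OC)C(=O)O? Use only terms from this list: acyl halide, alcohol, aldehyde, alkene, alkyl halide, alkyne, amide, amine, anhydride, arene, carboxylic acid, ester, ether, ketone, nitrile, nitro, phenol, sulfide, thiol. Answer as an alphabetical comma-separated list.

acyl halide, alkene, amide, amine, arene, carboxylic acid, ester, ketone, sulfide

Reading the structure from left to right:
  C6H5: C6H5– phenyl ring → arene.
  CH(CH=CH2): pendant –CH=CH2: C=C double bond → alkene.
  CH(CH2NH2): pendant –CH2NH2: N on sp³ C, no adjacent C=O → amine.
  CH2SCH2: C–S–C linkage → sulfide (thioether).
  CH(COOH): pendant –COOH: carbonyl C bonded to C and –OH → carboxylic acid.
  CO: –C(=O)– with carbon on both sides → ketone.
  CH(CH2NH2): pendant –CH2NH2: N on sp³ C, no adjacent C=O → amine.
  CH(NHCOCH3): pendant –NHC(=O)CH3: N bonded to a carbonyl → amide (not amine).
  CH(COBr): pendant –C(=O)X: carbonyl C bonded to C and halogen → acyl halide.
  CH2NHCH2: C–N–C with sp³ carbons and no adjacent C=O → amine (secondary).
  CH(COOCH3): pendant –COOCH3: carbonyl C bonded to C and –OCH3 → ester.
  COOH: –COOH: carbonyl C bonded to –OH and C → carboxylic acid (the –OH is not a separate alcohol).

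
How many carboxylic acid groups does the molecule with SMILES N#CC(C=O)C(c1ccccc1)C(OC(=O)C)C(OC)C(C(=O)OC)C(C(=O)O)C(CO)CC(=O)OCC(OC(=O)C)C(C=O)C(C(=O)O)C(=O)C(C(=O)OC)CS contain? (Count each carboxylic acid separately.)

Working along the chain:
  N≡C: N≡C–: carbon triple-bonded to nitrogen → nitrile.
  CH(CHO): pendant –CHO: carbonyl C bonded to C and H → aldehyde.
  CH(C6H5): pendant –C6H5: benzene ring → arene.
  CH(OCOCH3): pendant –OC(=O)CH3: an acyloxy group → ester.
  CH(OCH3): pendant –OCH3: C–O–C with sp³ C, no adjacent C=O → ether.
  CH(COOCH3): pendant –COOCH3: carbonyl C bonded to C and –OCH3 → ester.
  CH(COOH): pendant –COOH: carbonyl C bonded to C and –OH → carboxylic acid.
  CH(CH2OH): pendant –CH2OH on an sp³ backbone C → alcohol.
  CH2COOCH2: –C(=O)–O–C with C on the carbonyl side → ester.
  CH(OCOCH3): pendant –OC(=O)CH3: an acyloxy group → ester.
  CH(CHO): pendant –CHO: carbonyl C bonded to C and H → aldehyde.
  CH(COOH): pendant –COOH: carbonyl C bonded to C and –OH → carboxylic acid.
  CO: –C(=O)– with carbon on both sides → ketone.
  CH(COOCH3): pendant –COOCH3: carbonyl C bonded to C and –OCH3 → ester.
  CH2SH: –SH on an sp³ carbon → thiol.
Carboxylic acid appears at: CH(COOH), CH(COOH) → 2.

2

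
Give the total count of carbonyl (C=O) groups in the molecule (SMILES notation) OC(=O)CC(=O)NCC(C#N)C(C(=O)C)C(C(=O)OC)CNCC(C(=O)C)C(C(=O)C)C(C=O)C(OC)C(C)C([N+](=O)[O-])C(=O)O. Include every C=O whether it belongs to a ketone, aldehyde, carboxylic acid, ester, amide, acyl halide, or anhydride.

8

HOOC: carboxylic acid, 1 C=O (running total 1).
CH2CONHCH2: amide, 1 C=O (running total 2).
CH(COCH3): ketone, 1 C=O (running total 3).
CH(COOCH3): ester, 1 C=O (running total 4).
CH(COCH3): ketone, 1 C=O (running total 5).
CH(COCH3): ketone, 1 C=O (running total 6).
CH(CHO): aldehyde, 1 C=O (running total 7).
COOH: carboxylic acid, 1 C=O (running total 8).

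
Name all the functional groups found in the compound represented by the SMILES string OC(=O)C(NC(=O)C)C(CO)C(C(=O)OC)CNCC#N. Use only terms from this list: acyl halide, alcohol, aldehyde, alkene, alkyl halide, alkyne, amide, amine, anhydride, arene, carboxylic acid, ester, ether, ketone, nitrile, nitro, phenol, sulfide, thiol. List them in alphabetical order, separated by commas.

alcohol, amide, amine, carboxylic acid, ester, nitrile

Taking each segment in turn:
  HOOC: –COOH: carbonyl C bonded to –OH and C → carboxylic acid (the –OH is not a separate alcohol).
  CH(NHCOCH3): pendant –NHC(=O)CH3: N bonded to a carbonyl → amide (not amine).
  CH(CH2OH): pendant –CH2OH on an sp³ backbone C → alcohol.
  CH(COOCH3): pendant –COOCH3: carbonyl C bonded to C and –OCH3 → ester.
  CH2NHCH2: C–N–C with sp³ carbons and no adjacent C=O → amine (secondary).
  CN: –C≡N: carbon triple-bonded to nitrogen → nitrile.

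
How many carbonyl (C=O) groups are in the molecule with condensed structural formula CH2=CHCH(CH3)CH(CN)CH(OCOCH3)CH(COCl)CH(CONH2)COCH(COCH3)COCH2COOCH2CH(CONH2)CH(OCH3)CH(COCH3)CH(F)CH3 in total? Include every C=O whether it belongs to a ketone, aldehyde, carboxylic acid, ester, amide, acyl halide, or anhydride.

CH(OCOCH3): ester, 1 C=O (running total 1).
CH(COCl): acyl halide, 1 C=O (running total 2).
CH(CONH2): amide, 1 C=O (running total 3).
CO: ketone, 1 C=O (running total 4).
CH(COCH3): ketone, 1 C=O (running total 5).
CO: ketone, 1 C=O (running total 6).
CH2COOCH2: ester, 1 C=O (running total 7).
CH(CONH2): amide, 1 C=O (running total 8).
CH(COCH3): ketone, 1 C=O (running total 9).

9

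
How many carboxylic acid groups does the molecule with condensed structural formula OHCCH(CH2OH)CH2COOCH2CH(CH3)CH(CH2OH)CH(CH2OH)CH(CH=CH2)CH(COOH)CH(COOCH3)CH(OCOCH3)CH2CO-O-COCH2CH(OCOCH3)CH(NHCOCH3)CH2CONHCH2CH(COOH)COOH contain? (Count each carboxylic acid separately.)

3

terminal –CHO: carbonyl C bonded to H and C → aldehyde.
pendant –CH2OH on an sp³ backbone C → alcohol.
–C(=O)–O–C with C on the carbonyl side → ester.
pendant –CH2OH on an sp³ backbone C → alcohol.
pendant –CH2OH on an sp³ backbone C → alcohol.
pendant –CH=CH2: C=C double bond → alkene.
pendant –COOH: carbonyl C bonded to C and –OH → carboxylic acid.
pendant –COOCH3: carbonyl C bonded to C and –OCH3 → ester.
pendant –OC(=O)CH3: an acyloxy group → ester.
two acyl groups sharing one oxygen, –C(=O)–O–C(=O)– → anhydride.
pendant –OC(=O)CH3: an acyloxy group → ester.
pendant –NHC(=O)CH3: N bonded to a carbonyl → amide (not amine).
–C(=O)–N– linkage → amide (the N is not an amine).
pendant –COOH: carbonyl C bonded to C and –OH → carboxylic acid.
–COOH: carbonyl C bonded to –OH and C → carboxylic acid (the –OH is not a separate alcohol).
Carboxylic acid appears at: CH(COOH), CH(COOH), COOH → 3.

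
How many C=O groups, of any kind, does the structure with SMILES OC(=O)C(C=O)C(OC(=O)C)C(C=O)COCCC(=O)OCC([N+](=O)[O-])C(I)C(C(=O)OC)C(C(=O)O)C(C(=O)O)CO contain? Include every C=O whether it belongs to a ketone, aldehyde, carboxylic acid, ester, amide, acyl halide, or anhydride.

8

HOOC: carboxylic acid, 1 C=O (running total 1).
CH(CHO): aldehyde, 1 C=O (running total 2).
CH(OCOCH3): ester, 1 C=O (running total 3).
CH(CHO): aldehyde, 1 C=O (running total 4).
CH2COOCH2: ester, 1 C=O (running total 5).
CH(COOCH3): ester, 1 C=O (running total 6).
CH(COOH): carboxylic acid, 1 C=O (running total 7).
CH(COOH): carboxylic acid, 1 C=O (running total 8).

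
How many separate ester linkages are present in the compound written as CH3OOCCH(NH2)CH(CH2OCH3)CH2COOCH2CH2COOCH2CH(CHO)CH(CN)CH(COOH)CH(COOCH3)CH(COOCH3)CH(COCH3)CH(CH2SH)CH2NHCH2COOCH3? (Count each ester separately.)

6

Working along the chain:
  CH3OOC: CH3O–C(=O)–: carbonyl C bonded to C and to –OCH3 → ester (not ketone + ether).
  CH(NH2): –NH2 on an sp³ carbon with no adjacent C=O → amine.
  CH(CH2OCH3): pendant –CH2OCH3: C–O–C linkage → ether.
  CH2COOCH2: –C(=O)–O–C with C on the carbonyl side → ester.
  CH2COOCH2: –C(=O)–O–C with C on the carbonyl side → ester.
  CH(CHO): pendant –CHO: carbonyl C bonded to C and H → aldehyde.
  CH(CN): pendant –C≡N: nitrile.
  CH(COOH): pendant –COOH: carbonyl C bonded to C and –OH → carboxylic acid.
  CH(COOCH3): pendant –COOCH3: carbonyl C bonded to C and –OCH3 → ester.
  CH(COOCH3): pendant –COOCH3: carbonyl C bonded to C and –OCH3 → ester.
  CH(COCH3): pendant –COCH3: carbonyl C bonded to two carbons → ketone.
  CH(CH2SH): pendant –CH2SH → thiol.
  CH2NHCH2: C–N–C with sp³ carbons and no adjacent C=O → amine (secondary).
  COOCH3: –C(=O)OCH3: carbonyl C bonded to C and to –OCH3 → ester (not ketone + ether).
Ester appears at: CH3OOC, CH2COOCH2, CH2COOCH2, CH(COOCH3), CH(COOCH3), COOCH3 → 6.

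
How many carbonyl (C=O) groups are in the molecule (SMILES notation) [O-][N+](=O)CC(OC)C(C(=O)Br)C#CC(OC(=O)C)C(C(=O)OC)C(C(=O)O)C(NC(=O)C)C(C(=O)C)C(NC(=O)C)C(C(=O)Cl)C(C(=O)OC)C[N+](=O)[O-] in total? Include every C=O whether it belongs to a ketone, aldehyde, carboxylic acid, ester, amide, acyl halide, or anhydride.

CH(COBr): acyl halide, 1 C=O (running total 1).
CH(OCOCH3): ester, 1 C=O (running total 2).
CH(COOCH3): ester, 1 C=O (running total 3).
CH(COOH): carboxylic acid, 1 C=O (running total 4).
CH(NHCOCH3): amide, 1 C=O (running total 5).
CH(COCH3): ketone, 1 C=O (running total 6).
CH(NHCOCH3): amide, 1 C=O (running total 7).
CH(COCl): acyl halide, 1 C=O (running total 8).
CH(COOCH3): ester, 1 C=O (running total 9).

9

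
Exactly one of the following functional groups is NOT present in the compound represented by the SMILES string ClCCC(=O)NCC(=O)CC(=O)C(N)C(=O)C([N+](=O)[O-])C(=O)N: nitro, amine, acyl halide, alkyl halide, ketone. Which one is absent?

acyl halide

ketone: present (CO — –C(=O)– with carbon on both sides → ketone).
nitro: present (CH(NO2) — –NO2 on an sp³ carbon → nitro (the N=O is not a carbonyl)).
amine: present (CH(NH2) — –NH2 on an sp³ carbon with no adjacent C=O → amine).
alkyl halide: present (ClCH2 — halogen on an sp³ carbon → alkyl halide).
acyl halide: no segment matches this pattern.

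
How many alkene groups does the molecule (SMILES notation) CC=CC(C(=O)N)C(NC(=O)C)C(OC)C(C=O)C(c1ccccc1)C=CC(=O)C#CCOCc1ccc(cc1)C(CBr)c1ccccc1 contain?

Taking each segment in turn:
  CH=CH: C=C double bond → alkene.
  CH(CONH2): pendant –CONH2: carbonyl C bonded to C and N → amide.
  CH(NHCOCH3): pendant –NHC(=O)CH3: N bonded to a carbonyl → amide (not amine).
  CH(OCH3): pendant –OCH3: C–O–C with sp³ C, no adjacent C=O → ether.
  CH(CHO): pendant –CHO: carbonyl C bonded to C and H → aldehyde.
  CH(C6H5): pendant –C6H5: benzene ring → arene.
  CH=CH: C=C double bond → alkene.
  CO: –C(=O)– with carbon on both sides → ketone.
  C≡C: C≡C triple bond → alkyne.
  CH2OCH2: C–O–C with sp³ carbons on both sides and no adjacent C=O → ether.
  C6H4: para-disubstituted benzene ring → arene.
  CH(CH2Br): pendant –CH2X: halogen on sp³ carbon → alkyl halide.
  C6H5: –C6H5 phenyl ring → arene.
Alkene appears at: CH=CH, CH=CH → 2.

2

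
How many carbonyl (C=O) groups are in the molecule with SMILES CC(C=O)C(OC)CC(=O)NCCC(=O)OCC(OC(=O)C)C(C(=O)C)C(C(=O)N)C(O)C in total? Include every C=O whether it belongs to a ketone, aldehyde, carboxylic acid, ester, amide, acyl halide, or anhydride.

6

CH(CHO): aldehyde, 1 C=O (running total 1).
CH2CONHCH2: amide, 1 C=O (running total 2).
CH2COOCH2: ester, 1 C=O (running total 3).
CH(OCOCH3): ester, 1 C=O (running total 4).
CH(COCH3): ketone, 1 C=O (running total 5).
CH(CONH2): amide, 1 C=O (running total 6).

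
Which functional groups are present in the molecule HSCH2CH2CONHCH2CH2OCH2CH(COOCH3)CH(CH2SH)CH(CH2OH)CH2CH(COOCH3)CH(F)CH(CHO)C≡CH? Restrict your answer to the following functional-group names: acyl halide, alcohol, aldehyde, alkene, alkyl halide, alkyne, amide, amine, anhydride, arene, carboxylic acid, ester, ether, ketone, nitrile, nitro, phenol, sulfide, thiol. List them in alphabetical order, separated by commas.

alcohol, aldehyde, alkyl halide, alkyne, amide, ester, ether, thiol

Reading the structure from left to right:
  HSCH2: –SH on an sp³ carbon → thiol.
  CH2CONHCH2: –C(=O)–N– linkage → amide (the N is not an amine).
  CH2OCH2: C–O–C with sp³ carbons on both sides and no adjacent C=O → ether.
  CH(COOCH3): pendant –COOCH3: carbonyl C bonded to C and –OCH3 → ester.
  CH(CH2SH): pendant –CH2SH → thiol.
  CH(CH2OH): pendant –CH2OH on an sp³ backbone C → alcohol.
  CH(COOCH3): pendant –COOCH3: carbonyl C bonded to C and –OCH3 → ester.
  CH(F): halogen on an sp³ carbon → alkyl halide.
  CH(CHO): pendant –CHO: carbonyl C bonded to C and H → aldehyde.
  C≡CH: C≡C triple bond → alkyne.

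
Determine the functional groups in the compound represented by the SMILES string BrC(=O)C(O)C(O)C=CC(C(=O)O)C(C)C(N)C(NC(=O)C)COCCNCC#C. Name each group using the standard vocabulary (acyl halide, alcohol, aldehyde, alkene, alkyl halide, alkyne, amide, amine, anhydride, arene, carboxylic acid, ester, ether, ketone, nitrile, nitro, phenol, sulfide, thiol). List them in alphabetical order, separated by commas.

acyl halide, alcohol, alkene, alkyne, amide, amine, carboxylic acid, ether

Reading the structure from left to right:
  BrCO: –C(=O)Br: carbonyl C bonded to C and to a halogen → acyl halide (not alkyl halide).
  CH(OH): –OH on an sp³ carbon → alcohol (secondary).
  CH(OH): –OH on an sp³ carbon → alcohol (secondary).
  CH=CH: C=C double bond → alkene.
  CH(COOH): pendant –COOH: carbonyl C bonded to C and –OH → carboxylic acid.
  CH(NH2): –NH2 on an sp³ carbon with no adjacent C=O → amine.
  CH(NHCOCH3): pendant –NHC(=O)CH3: N bonded to a carbonyl → amide (not amine).
  CH2OCH2: C–O–C with sp³ carbons on both sides and no adjacent C=O → ether.
  CH2NHCH2: C–N–C with sp³ carbons and no adjacent C=O → amine (secondary).
  C≡CH: C≡C triple bond → alkyne.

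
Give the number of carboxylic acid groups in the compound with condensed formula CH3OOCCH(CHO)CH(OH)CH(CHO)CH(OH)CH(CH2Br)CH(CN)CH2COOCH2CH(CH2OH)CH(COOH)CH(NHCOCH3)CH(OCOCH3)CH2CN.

1

Taking each segment in turn:
  CH3OOC: CH3O–C(=O)–: carbonyl C bonded to C and to –OCH3 → ester (not ketone + ether).
  CH(CHO): pendant –CHO: carbonyl C bonded to C and H → aldehyde.
  CH(OH): –OH on an sp³ carbon → alcohol (secondary).
  CH(CHO): pendant –CHO: carbonyl C bonded to C and H → aldehyde.
  CH(OH): –OH on an sp³ carbon → alcohol (secondary).
  CH(CH2Br): pendant –CH2X: halogen on sp³ carbon → alkyl halide.
  CH(CN): pendant –C≡N: nitrile.
  CH2COOCH2: –C(=O)–O–C with C on the carbonyl side → ester.
  CH(CH2OH): pendant –CH2OH on an sp³ backbone C → alcohol.
  CH(COOH): pendant –COOH: carbonyl C bonded to C and –OH → carboxylic acid.
  CH(NHCOCH3): pendant –NHC(=O)CH3: N bonded to a carbonyl → amide (not amine).
  CH(OCOCH3): pendant –OC(=O)CH3: an acyloxy group → ester.
  CN: –C≡N: carbon triple-bonded to nitrogen → nitrile.
Carboxylic acid appears at: CH(COOH) → 1.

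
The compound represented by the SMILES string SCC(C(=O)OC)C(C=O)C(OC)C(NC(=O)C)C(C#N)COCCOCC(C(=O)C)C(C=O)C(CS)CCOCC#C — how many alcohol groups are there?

–SH on an sp³ carbon → thiol.
pendant –COOCH3: carbonyl C bonded to C and –OCH3 → ester.
pendant –CHO: carbonyl C bonded to C and H → aldehyde.
pendant –OCH3: C–O–C with sp³ C, no adjacent C=O → ether.
pendant –NHC(=O)CH3: N bonded to a carbonyl → amide (not amine).
pendant –C≡N: nitrile.
C–O–C with sp³ carbons on both sides and no adjacent C=O → ether.
C–O–C with sp³ carbons on both sides and no adjacent C=O → ether.
pendant –COCH3: carbonyl C bonded to two carbons → ketone.
pendant –CHO: carbonyl C bonded to C and H → aldehyde.
pendant –CH2SH → thiol.
C–O–C with sp³ carbons on both sides and no adjacent C=O → ether.
C≡C triple bond → alkyne.
No segment is a alcohol: HSCH2 is thiol, not alcohol; CH(CHO) is aldehyde, not alcohol; CH(OCH3) is ether, not alcohol. → 0.

0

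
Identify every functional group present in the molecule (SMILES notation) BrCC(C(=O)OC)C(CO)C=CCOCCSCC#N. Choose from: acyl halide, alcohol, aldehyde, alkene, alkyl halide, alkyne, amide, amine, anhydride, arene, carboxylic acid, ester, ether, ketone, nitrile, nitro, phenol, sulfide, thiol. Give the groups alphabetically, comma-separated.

halogen on an sp³ carbon → alkyl halide.
pendant –COOCH3: carbonyl C bonded to C and –OCH3 → ester.
pendant –CH2OH on an sp³ backbone C → alcohol.
C=C double bond → alkene.
C–O–C with sp³ carbons on both sides and no adjacent C=O → ether.
C–S–C linkage → sulfide (thioether).
–C≡N: carbon triple-bonded to nitrogen → nitrile.

alcohol, alkene, alkyl halide, ester, ether, nitrile, sulfide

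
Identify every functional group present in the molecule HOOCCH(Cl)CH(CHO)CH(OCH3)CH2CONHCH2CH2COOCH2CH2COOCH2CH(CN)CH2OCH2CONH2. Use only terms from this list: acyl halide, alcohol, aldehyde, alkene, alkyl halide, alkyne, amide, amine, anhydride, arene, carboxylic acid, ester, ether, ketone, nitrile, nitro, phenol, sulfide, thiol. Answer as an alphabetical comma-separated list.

aldehyde, alkyl halide, amide, carboxylic acid, ester, ether, nitrile

Working along the chain:
  HOOC: –COOH: carbonyl C bonded to –OH and C → carboxylic acid (the –OH is not a separate alcohol).
  CH(Cl): halogen on an sp³ carbon → alkyl halide.
  CH(CHO): pendant –CHO: carbonyl C bonded to C and H → aldehyde.
  CH(OCH3): pendant –OCH3: C–O–C with sp³ C, no adjacent C=O → ether.
  CH2CONHCH2: –C(=O)–N– linkage → amide (the N is not an amine).
  CH2COOCH2: –C(=O)–O–C with C on the carbonyl side → ester.
  CH2COOCH2: –C(=O)–O–C with C on the carbonyl side → ester.
  CH(CN): pendant –C≡N: nitrile.
  CH2OCH2: C–O–C with sp³ carbons on both sides and no adjacent C=O → ether.
  CONH2: –C(=O)NH2: carbonyl C bonded to C and to N → amide (the N is not a separate amine).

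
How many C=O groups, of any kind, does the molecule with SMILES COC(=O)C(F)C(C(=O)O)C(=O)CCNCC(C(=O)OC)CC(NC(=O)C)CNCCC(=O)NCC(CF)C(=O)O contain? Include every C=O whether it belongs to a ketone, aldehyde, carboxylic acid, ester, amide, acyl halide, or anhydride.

7

CH3OOC: ester, 1 C=O (running total 1).
CH(COOH): carboxylic acid, 1 C=O (running total 2).
CO: ketone, 1 C=O (running total 3).
CH(COOCH3): ester, 1 C=O (running total 4).
CH(NHCOCH3): amide, 1 C=O (running total 5).
CH2CONHCH2: amide, 1 C=O (running total 6).
COOH: carboxylic acid, 1 C=O (running total 7).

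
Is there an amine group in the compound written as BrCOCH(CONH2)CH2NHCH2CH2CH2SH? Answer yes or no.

yes

–C(=O)Br: carbonyl C bonded to C and to a halogen → acyl halide (not alkyl halide).
pendant –CONH2: carbonyl C bonded to C and N → amide.
C–N–C with sp³ carbons and no adjacent C=O → amine (secondary).
–SH on an sp³ carbon → thiol.
The CH2NHCH2 segment supplies the amine: C–N–C with sp³ carbons and no adjacent C=O → amine (secondary).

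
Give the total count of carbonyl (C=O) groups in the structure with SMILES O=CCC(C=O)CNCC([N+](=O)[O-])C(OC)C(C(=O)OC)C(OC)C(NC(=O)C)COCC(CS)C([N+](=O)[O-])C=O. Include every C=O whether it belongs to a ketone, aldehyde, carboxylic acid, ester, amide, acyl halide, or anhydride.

5

OHC: aldehyde, 1 C=O (running total 1).
CH(CHO): aldehyde, 1 C=O (running total 2).
CH(COOCH3): ester, 1 C=O (running total 3).
CH(NHCOCH3): amide, 1 C=O (running total 4).
CHO: aldehyde, 1 C=O (running total 5).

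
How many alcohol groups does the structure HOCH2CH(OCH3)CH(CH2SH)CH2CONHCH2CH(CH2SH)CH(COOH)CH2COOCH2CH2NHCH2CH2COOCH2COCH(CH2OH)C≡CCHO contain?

Taking each segment in turn:
  HOCH2: HO– on an sp³ carbon → alcohol.
  CH(OCH3): pendant –OCH3: C–O–C with sp³ C, no adjacent C=O → ether.
  CH(CH2SH): pendant –CH2SH → thiol.
  CH2CONHCH2: –C(=O)–N– linkage → amide (the N is not an amine).
  CH(CH2SH): pendant –CH2SH → thiol.
  CH(COOH): pendant –COOH: carbonyl C bonded to C and –OH → carboxylic acid.
  CH2COOCH2: –C(=O)–O–C with C on the carbonyl side → ester.
  CH2NHCH2: C–N–C with sp³ carbons and no adjacent C=O → amine (secondary).
  CH2COOCH2: –C(=O)–O–C with C on the carbonyl side → ester.
  CO: –C(=O)– with carbon on both sides → ketone.
  CH(CH2OH): pendant –CH2OH on an sp³ backbone C → alcohol.
  C≡C: C≡C triple bond → alkyne.
  CHO: terminal –CHO: carbonyl C bonded to H and C → aldehyde.
Alcohol appears at: HOCH2, CH(CH2OH) → 2.

2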